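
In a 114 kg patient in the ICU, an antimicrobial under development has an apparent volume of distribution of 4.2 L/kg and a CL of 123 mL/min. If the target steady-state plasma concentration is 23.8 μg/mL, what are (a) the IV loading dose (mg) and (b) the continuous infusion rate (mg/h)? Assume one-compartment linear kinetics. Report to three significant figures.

(a) 11400 mg; (b) 176 mg/h

Vd = 4.2 L/kg × 114 kg = 478.8 L
Loading: fill Vd to C_target → 478.8 L × 23.8 mg/L = 11400 mg
CL = 123 mL/min × 60/1000 = 7.380 L/h
Maintenance: replace elimination → rate = CL × Css = 7.380 × 23.8 = 175.6 mg/h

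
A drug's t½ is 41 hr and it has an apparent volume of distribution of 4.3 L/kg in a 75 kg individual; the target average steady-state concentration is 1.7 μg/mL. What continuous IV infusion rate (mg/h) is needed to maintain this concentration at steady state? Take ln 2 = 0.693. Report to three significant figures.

9.27 mg/h

Vd = 4.3 L/kg × 75 kg = 322.5 L
CL = ln 2 · Vd / t½ = 0.693 × 322.5 / 41 = 5.451 L/h
Infusion rate = CL × Css = 5.451 × 1.7 = 9.267 mg/h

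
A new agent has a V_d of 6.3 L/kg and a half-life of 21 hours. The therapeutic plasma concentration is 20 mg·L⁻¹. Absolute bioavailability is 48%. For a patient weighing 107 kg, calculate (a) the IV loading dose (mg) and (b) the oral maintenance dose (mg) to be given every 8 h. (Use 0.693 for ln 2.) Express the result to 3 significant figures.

Vd(total) = 107 kg × 6.3 L/kg = 674.1 L
LD = Vd × C = 674.1 × 20 = 13480 mg
CL = 0.693 × Vd / t½ = 0.693 × 674.1 / 21 = 22.25 L/h
D = CL × Css × τ / F = 22.25 × 20 × 8 / 0.48 = 7417 mg

(a) 13500 mg; (b) 7420 mg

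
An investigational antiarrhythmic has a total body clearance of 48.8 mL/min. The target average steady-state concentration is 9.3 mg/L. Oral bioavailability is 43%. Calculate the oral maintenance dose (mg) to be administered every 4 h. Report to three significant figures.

Convert clearance: 48.8 mL/min × 60 min/h ÷ 1000 mL/L = 2.928 L/h
At steady state, dose per interval replaces the amount cleared in that interval: F·D/τ = CL·Css.
D = CL × Css × τ / F = 2.928 × 9.3 × 4 / 0.43 = 253.3 mg

253 mg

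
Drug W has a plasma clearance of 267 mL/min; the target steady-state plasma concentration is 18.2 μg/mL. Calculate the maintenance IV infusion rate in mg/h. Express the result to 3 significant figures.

Convert clearance: 267 mL/min × 60 min/h ÷ 1000 mL/L = 16.02 L/h
Infusion rate = CL · Css = 16.02 L/h × 18.2 mg/L = 291.6 mg/h

292 mg/h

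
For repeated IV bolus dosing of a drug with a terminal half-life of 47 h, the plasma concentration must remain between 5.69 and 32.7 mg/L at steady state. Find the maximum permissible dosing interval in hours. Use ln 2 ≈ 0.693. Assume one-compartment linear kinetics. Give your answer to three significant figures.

119 h

k = 0.693 / t½ = 0.693 / 47 = 0.01474 h⁻¹
Between IV bolus doses, concentration decays as C = C₀·e^(−kτ), so C_peak/C_trough = e^(kτ).
τ_max = ln(C_peak/C_trough) / k = ln(32.7/5.69) / 0.01474 = 1.749 / 0.01474 = 118.7 h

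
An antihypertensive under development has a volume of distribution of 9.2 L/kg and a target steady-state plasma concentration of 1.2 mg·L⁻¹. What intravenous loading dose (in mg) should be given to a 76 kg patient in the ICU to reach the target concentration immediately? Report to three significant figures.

Vd = 9.2 L/kg × 76 kg = 699.2 L
LD = Vd × C = 699.2 × 1.200 = 839.0 mg

839 mg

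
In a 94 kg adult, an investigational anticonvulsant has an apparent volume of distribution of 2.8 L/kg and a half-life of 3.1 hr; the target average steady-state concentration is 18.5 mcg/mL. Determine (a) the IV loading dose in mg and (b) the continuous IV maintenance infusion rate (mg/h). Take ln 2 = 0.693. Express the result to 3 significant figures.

(a) 4870 mg; (b) 1090 mg/h

Total Vd = 2.8 × 94 = 263.2 L
LD = Vd × C = 263.2 × 18.5 = 4869 mg
CL = 0.693 × Vd / t½ = 0.693 × 263.2 / 3.1 = 58.84 L/h
Infusion rate = CL × Css = 58.84 × 18.5 = 1089 mg/h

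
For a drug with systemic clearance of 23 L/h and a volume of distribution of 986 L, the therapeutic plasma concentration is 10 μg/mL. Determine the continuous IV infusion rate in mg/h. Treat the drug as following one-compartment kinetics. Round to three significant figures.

230 mg/h

Rate = CL × Css = 23.00 × 10 = 230.0 mg/h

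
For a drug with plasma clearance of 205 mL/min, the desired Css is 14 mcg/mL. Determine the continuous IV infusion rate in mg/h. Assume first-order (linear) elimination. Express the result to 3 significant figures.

CL = 205 mL/min = 205 × 0.06 = 12.30 L/h
Rate = CL × Css = 12.30 × 14 = 172.2 mg/h

172 mg/h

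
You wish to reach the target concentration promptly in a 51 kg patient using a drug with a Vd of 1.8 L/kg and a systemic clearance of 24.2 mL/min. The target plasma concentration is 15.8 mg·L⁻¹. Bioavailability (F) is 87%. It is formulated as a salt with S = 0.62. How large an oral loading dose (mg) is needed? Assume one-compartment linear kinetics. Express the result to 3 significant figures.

2690 mg

Total Vd = 1.8 × 51 = 91.80 L
The loading dose fills Vd to the target concentration; clearance is irrelevant here.
LD = Vd × C / F / S = 91.80 × 15.80 / 0.87 / 0.62 = 2689 mg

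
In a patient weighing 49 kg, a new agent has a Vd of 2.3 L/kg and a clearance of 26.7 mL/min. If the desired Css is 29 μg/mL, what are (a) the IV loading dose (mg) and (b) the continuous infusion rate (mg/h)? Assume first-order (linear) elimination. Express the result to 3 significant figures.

(a) 3270 mg; (b) 46.5 mg/h

Vd = 2.3 L/kg × 49 kg = 112.7 L
Loading dose = Vd × C = 112.7 × 29 = 3268 mg
CL = 26.7 mL/min = 26.7 × 0.06 = 1.602 L/h
Infusion rate = 1.602 L/h × 29 mg/L = 46.46 mg/h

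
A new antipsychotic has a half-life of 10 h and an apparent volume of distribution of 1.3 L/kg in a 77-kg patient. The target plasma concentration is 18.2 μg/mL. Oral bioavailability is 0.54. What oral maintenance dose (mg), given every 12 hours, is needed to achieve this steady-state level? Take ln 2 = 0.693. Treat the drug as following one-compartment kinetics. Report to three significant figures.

2810 mg

Total Vd = 1.3 × 77 = 100.1 L
CL = ln 2 · Vd / t½ = 0.693 × 100.1 / 10 = 6.937 L/h
D = CL × Css × τ / F = 6.937 × 18.2 × 12 / 0.54 = 2806 mg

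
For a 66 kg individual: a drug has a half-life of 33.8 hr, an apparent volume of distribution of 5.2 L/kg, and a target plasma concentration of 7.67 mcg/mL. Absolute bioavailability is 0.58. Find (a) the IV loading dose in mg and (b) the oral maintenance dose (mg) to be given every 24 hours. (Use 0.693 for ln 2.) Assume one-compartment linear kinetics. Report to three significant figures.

Total Vd = 5.2 × 66 = 343.2 L
LD = Vd × C = 343.2 × 7.67 = 2632 mg
CL = 0.693 × Vd / t½ = 0.693 × 343.2 / 33.8 = 7.037 L/h
D = CL × Css × τ / F = 7.037 × 7.67 × 24 / 0.58 = 2233 mg

(a) 2630 mg; (b) 2230 mg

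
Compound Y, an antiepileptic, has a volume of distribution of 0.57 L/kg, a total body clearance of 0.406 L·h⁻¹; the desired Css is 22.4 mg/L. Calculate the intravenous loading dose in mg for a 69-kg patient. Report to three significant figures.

Vd = 0.57 L/kg × 69 kg = 39.33 L
Loading dose depends on Vd (not clearance): it fills the distribution volume.
LD = Vd × C = 39.33 × 22.40 = 881.0 mg

881 mg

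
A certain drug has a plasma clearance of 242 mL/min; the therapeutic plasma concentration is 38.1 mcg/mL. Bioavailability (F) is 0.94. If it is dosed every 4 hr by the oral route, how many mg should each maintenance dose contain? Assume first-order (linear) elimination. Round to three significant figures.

CL = 242 mL/min = 242 × 0.06 = 14.52 L/h
At steady state, dose per interval replaces the amount cleared in that interval: F·D/τ = CL·Css.
D = CL × Css × τ / F = 14.52 × 38.1 × 4 / 0.94 = 2354 mg

2350 mg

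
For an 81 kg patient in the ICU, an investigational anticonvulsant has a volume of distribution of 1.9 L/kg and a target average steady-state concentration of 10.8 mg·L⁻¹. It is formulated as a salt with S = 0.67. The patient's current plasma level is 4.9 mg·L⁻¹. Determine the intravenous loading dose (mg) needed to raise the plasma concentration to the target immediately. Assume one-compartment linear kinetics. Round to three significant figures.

Vd(total) = 81 kg × 1.9 L/kg = 153.9 L
Concentration deficit ΔC = 10.8 − 4.9 = 5.900 mg/L
LD = Vd × ΔC / S = 153.9 × 5.900 / 0.67 = 1355 mg

1360 mg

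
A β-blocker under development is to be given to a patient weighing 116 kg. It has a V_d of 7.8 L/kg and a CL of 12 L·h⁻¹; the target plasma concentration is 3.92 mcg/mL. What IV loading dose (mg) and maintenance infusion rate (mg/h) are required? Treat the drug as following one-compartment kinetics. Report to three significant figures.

Total Vd = 7.8 × 116 = 904.8 L
Loading: fill Vd to C_target → 904.8 L × 3.92 mg/L = 3547 mg
Maintenance infusion rate = CL × Css = 12.00 × 3.92 = 47.04 mg/h

(a) 3550 mg; (b) 47.0 mg/h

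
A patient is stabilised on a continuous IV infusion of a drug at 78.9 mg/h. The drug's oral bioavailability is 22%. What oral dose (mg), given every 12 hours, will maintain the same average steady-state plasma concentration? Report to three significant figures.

4300 mg

To maintain the same Css, the systemic dosing rate must be unchanged: F·D/τ = infusion rate.
D = rate × τ / F = 78.9 × 12 / 0.22 = 4304 mg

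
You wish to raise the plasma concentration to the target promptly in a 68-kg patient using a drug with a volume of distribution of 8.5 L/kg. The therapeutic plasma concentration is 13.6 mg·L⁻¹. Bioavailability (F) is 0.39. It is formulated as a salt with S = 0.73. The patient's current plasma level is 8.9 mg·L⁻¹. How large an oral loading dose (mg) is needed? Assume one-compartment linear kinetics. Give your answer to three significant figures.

Total Vd = 8.5 × 68 = 578.0 L
Concentration deficit ΔC = 13.6 − 8.9 = 4.700 mg/L
LD = Vd × ΔC / F / S = 578.0 × 4.700 / 0.39 / 0.73 = 9542 mg

9540 mg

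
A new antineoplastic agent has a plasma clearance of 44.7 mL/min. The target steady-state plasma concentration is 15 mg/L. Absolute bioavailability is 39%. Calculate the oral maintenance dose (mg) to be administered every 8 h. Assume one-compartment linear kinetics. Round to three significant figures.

825 mg

Convert clearance: 44.7 mL/min × 60 min/h ÷ 1000 mL/L = 2.682 L/h
D = CL × Css × τ / F = 2.682 × 15 × 8 / 0.39 = 825.2 mg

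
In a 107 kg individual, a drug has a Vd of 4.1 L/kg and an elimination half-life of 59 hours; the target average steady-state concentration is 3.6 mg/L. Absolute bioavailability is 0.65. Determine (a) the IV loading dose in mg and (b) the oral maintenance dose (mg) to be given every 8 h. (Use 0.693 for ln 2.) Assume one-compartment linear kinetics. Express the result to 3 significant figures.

(a) 1580 mg; (b) 228 mg

Total Vd = 4.1 × 107 = 438.7 L
LD = Vd × C = 438.7 × 3.6 = 1579 mg
CL = 0.693 × Vd / t½ = 0.693 × 438.7 / 59 = 5.153 L/h
D = CL × Css × τ / F = 5.153 × 3.6 × 8 / 0.65 = 228.3 mg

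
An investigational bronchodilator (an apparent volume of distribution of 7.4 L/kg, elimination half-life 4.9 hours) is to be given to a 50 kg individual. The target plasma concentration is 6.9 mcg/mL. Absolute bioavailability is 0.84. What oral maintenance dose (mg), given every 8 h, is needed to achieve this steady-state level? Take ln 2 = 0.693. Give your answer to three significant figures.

Total Vd = 7.4 × 50 = 370.0 L
k = 0.693/4.9 = 0.1414 h⁻¹, so CL = k·Vd = 0.1414 × 370.0 = 52.32 L/h
D = CL × Css × τ / F = 52.32 × 6.9 × 8 / 0.84 = 3438 mg

3440 mg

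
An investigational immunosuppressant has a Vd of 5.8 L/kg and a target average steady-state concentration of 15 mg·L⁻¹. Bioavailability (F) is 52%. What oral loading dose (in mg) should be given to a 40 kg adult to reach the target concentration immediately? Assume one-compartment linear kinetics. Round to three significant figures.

Vd = 5.8 L/kg × 40 kg = 232.0 L
LD = Vd × C / F = 232.0 × 15.00 / 0.52 = 6692 mg

6690 mg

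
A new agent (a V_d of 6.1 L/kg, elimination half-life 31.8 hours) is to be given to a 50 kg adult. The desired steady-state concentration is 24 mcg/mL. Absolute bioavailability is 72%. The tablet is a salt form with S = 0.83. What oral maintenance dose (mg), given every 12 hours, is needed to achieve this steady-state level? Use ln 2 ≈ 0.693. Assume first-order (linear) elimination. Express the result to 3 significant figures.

3200 mg

Total Vd = 6.1 × 50 = 305.0 L
k = 0.693/31.8 = 0.02179 h⁻¹, so CL = k·Vd = 0.02179 × 305.0 = 6.646 L/h
D = CL × Css × τ / F / S = 6.646 × 24 × 12 / 0.72 / 0.83 = 3203 mg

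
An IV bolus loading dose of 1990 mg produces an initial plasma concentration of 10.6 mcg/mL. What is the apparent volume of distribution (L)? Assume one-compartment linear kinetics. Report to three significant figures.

Immediately after an IV bolus, C₀ = Dose / Vd, so Vd = Dose / C₀.
Vd = 1990 / 10.6 = 187.7 L

188 L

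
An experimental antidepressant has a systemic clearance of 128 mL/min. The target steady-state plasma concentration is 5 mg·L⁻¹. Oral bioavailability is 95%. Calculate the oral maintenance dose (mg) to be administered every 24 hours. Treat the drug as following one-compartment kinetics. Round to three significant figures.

970 mg

Convert clearance: 128 mL/min × 60 min/h ÷ 1000 mL/L = 7.680 L/h
At steady state, dose per interval replaces the amount cleared in that interval: F·D/τ = CL·Css.
D = CL × Css × τ / F = 7.680 × 5 × 24 / 0.95 = 970.1 mg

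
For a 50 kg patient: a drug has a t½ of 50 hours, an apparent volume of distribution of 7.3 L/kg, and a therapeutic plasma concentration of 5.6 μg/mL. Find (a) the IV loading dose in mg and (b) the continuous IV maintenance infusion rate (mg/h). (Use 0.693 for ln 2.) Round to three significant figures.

(a) 2040 mg; (b) 28.3 mg/h

Total Vd = 7.3 × 50 = 365.0 L
LD = Vd × C = 365.0 × 5.6 = 2044 mg
CL = 0.693 × Vd / t½ = 0.693 × 365.0 / 50 = 5.059 L/h
Infusion rate = CL × Css = 5.059 × 5.6 = 28.33 mg/h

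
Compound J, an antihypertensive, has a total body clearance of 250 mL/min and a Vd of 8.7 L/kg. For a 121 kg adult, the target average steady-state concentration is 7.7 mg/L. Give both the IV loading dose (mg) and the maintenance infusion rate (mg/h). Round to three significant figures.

Vd(total) = 121 kg × 8.7 L/kg = 1053 L
LD = Vd · C_target = 1053 × 7.7 = 8108 mg
CL = 250 mL/min × 60/1000 = 15.00 L/h
Maintenance infusion rate = CL × Css = 15.00 × 7.7 = 115.5 mg/h

(a) 8110 mg; (b) 116 mg/h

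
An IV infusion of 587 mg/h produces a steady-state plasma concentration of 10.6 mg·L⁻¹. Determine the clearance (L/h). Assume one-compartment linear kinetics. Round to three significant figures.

At steady state, infusion rate = CL × Css, so CL = rate / Css.
CL = 587 / 10.6 = 55.38 L/h

55.4 L/h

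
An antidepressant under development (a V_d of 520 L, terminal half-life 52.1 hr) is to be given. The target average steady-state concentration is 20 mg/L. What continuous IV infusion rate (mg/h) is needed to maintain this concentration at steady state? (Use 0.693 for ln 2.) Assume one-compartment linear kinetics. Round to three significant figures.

138 mg/h

CL = 0.693 × Vd / t½ = 0.693 × 520.0 / 52.1 = 6.917 L/h
Infusion rate = CL × Css = 6.917 × 20 = 138.3 mg/h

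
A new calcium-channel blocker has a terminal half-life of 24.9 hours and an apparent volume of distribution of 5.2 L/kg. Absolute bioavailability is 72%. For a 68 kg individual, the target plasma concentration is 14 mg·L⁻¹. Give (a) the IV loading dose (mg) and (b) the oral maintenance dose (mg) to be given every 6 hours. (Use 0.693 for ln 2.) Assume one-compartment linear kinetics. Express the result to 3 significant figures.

Total Vd = 5.2 × 68 = 353.6 L
LD = Vd × C = 353.6 × 14 = 4950 mg
CL = 0.693 × Vd / t½ = 0.693 × 353.6 / 24.9 = 9.841 L/h
D = CL × Css × τ / F = 9.841 × 14 × 6 / 0.72 = 1148 mg

(a) 4950 mg; (b) 1150 mg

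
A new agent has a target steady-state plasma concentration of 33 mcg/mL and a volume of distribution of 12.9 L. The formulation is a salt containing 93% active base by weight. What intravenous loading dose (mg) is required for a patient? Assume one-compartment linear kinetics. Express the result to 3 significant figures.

The loading dose fills Vd to the target concentration.
LD = Vd × C / S = 12.90 × 33.00 / 0.93 = 457.7 mg

458 mg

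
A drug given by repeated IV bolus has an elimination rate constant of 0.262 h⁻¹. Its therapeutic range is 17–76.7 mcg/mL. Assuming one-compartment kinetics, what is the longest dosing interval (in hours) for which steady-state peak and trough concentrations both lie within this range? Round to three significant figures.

5.75 h

Between IV bolus doses, concentration decays as C = C₀·e^(−kτ), so C_peak/C_trough = e^(kτ).
τ_max = ln(C_peak/C_trough) / k = ln(76.7/17) / 0.2620 = 1.507 / 0.2620 = 5.752 h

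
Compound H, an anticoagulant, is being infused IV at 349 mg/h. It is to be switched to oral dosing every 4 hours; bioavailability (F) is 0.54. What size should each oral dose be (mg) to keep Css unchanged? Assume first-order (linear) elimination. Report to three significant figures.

2590 mg

To maintain the same Css, the systemic dosing rate must be unchanged: F·D/τ = infusion rate.
D = rate × τ / F = 349 × 4 / 0.54 = 2585 mg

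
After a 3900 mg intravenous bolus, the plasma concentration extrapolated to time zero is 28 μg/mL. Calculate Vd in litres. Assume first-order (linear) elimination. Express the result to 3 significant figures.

139 L

Immediately after an IV bolus, C₀ = Dose / Vd, so Vd = Dose / C₀.
Vd = 3900 / 28 = 139.3 L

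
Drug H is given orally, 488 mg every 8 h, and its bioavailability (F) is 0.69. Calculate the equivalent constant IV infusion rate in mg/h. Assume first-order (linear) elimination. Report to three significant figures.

42.1 mg/h

Equivalent systemic input: infusion rate = F·D/τ.
Rate = 0.69 × 488 / 8 = 42.09 mg/h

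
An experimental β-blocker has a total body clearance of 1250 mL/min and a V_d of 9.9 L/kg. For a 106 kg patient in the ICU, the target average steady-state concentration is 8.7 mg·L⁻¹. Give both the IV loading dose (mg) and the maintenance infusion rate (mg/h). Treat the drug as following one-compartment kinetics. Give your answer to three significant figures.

Total Vd = 9.9 × 106 = 1049 L
Loading: fill Vd to C_target → 1049 L × 8.7 mg/L = 9126 mg
CL = 1250 mL/min = 1250 × 0.06 = 75.00 L/h
Maintenance: replace elimination → rate = CL × Css = 75.00 × 8.7 = 652.5 mg/h

(a) 9130 mg; (b) 653 mg/h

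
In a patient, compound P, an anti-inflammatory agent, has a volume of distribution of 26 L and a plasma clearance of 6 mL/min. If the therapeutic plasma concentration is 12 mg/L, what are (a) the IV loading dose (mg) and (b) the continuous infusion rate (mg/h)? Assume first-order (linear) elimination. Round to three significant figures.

(a) 312 mg; (b) 4.32 mg/h

Loading dose = Vd × C = 26.00 × 12 = 312.0 mg
CL = 6 mL/min = 6 × 0.06 = 0.3600 L/h
Maintenance: replace elimination → rate = CL × Css = 0.3600 × 12 = 4.320 mg/h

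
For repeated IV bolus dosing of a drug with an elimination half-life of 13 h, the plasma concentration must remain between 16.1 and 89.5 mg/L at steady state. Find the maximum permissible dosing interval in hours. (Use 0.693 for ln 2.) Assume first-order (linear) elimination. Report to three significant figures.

k = 0.693 / t½ = 0.693 / 13 = 0.05331 h⁻¹
Between IV bolus doses, concentration decays as C = C₀·e^(−kτ), so C_peak/C_trough = e^(kτ).
τ_max = ln(C_peak/C_trough) / k = ln(89.5/16.1) / 0.05331 = 1.715 / 0.05331 = 32.17 h

32.2 h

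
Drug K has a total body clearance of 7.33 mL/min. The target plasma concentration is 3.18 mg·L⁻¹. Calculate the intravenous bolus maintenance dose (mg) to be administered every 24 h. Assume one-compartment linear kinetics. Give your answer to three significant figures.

33.6 mg

Convert clearance: 7.33 mL/min × 60 min/h ÷ 1000 mL/L = 0.4398 L/h
D = CL × Css × τ = 0.4398 × 3.18 × 24 = 33.57 mg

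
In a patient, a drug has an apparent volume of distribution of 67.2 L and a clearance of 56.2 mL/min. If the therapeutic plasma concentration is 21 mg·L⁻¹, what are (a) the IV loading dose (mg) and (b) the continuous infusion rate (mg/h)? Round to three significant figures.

(a) 1410 mg; (b) 70.8 mg/h

LD = Vd · C_target = 67.20 × 21 = 1411 mg
CL = 56.2 mL/min = 56.2 × 0.06 = 3.372 L/h
Infusion rate = 3.372 L/h × 21 mg/L = 70.81 mg/h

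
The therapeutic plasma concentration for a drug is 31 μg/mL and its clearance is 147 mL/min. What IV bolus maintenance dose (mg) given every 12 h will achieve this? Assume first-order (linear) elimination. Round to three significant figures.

CL = 147 mL/min × 60/1000 = 8.820 L/h
D = CL × Css × τ = 8.820 × 31 × 12 = 3281 mg

3280 mg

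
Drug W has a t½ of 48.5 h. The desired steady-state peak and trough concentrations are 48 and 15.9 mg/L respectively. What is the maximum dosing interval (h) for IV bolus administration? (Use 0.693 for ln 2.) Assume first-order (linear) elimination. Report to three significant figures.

k = 0.693 / t½ = 0.693 / 48.5 = 0.01429 h⁻¹
Between IV bolus doses, concentration decays as C = C₀·e^(−kτ), so C_peak/C_trough = e^(kτ).
τ_max = ln(C_peak/C_trough) / k = ln(48/15.9) / 0.01429 = 1.105 / 0.01429 = 77.33 h

77.3 h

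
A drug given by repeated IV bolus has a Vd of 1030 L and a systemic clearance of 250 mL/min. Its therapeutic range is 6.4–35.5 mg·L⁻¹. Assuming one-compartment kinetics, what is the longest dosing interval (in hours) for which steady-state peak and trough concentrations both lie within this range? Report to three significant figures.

118 h

Convert clearance: 250 mL/min × 60 min/h ÷ 1000 mL/L = 15.00 L/h
k = CL / Vd = 15.00 / 1030 = 0.01456 h⁻¹
Between IV bolus doses, concentration decays as C = C₀·e^(−kτ), so C_peak/C_trough = e^(kτ).
τ_max = ln(C_peak/C_trough) / k = ln(35.5/6.4) / 0.01456 = 1.713 / 0.01456 = 117.7 h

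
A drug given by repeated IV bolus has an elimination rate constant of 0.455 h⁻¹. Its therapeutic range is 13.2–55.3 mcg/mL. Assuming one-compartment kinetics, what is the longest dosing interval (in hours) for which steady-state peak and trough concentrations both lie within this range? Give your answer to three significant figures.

3.15 h

Between IV bolus doses, concentration decays as C = C₀·e^(−kτ), so C_peak/C_trough = e^(kτ).
τ_max = ln(C_peak/C_trough) / k = ln(55.3/13.2) / 0.4550 = 1.433 / 0.4550 = 3.149 h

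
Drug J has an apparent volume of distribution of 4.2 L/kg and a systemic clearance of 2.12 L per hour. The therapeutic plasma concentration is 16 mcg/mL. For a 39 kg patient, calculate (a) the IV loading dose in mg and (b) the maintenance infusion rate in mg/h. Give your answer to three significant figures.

(a) 2620 mg; (b) 33.9 mg/h

Vd(total) = 39 kg × 4.2 L/kg = 163.8 L
LD = Vd · C_target = 163.8 × 16 = 2621 mg
Maintenance: replace elimination → rate = CL × Css = 2.120 × 16 = 33.92 mg/h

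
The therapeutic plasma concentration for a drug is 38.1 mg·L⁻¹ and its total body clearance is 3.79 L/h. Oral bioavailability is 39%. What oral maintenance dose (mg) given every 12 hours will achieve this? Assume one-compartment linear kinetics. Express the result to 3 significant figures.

At steady state, dose per interval replaces the amount cleared in that interval: F·D/τ = CL·Css.
D = CL × Css × τ / F = 3.790 × 38.1 × 12 / 0.39 = 4443 mg

4440 mg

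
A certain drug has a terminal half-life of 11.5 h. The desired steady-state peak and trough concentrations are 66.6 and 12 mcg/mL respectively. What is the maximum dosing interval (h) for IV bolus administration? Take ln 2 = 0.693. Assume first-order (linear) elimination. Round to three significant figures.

28.4 h

k = 0.693 / t½ = 0.693 / 11.5 = 0.06026 h⁻¹
Between IV bolus doses, concentration decays as C = C₀·e^(−kτ), so C_peak/C_trough = e^(kτ).
τ_max = ln(C_peak/C_trough) / k = ln(66.6/12) / 0.06026 = 1.714 / 0.06026 = 28.44 h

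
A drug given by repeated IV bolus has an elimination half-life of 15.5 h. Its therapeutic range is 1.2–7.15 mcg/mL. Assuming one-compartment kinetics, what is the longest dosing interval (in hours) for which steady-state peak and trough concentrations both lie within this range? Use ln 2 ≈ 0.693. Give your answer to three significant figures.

39.9 h

k = 0.693 / t½ = 0.693 / 15.5 = 0.04471 h⁻¹
Between IV bolus doses, concentration decays as C = C₀·e^(−kτ), so C_peak/C_trough = e^(kτ).
τ_max = ln(C_peak/C_trough) / k = ln(7.15/1.2) / 0.04471 = 1.785 / 0.04471 = 39.92 h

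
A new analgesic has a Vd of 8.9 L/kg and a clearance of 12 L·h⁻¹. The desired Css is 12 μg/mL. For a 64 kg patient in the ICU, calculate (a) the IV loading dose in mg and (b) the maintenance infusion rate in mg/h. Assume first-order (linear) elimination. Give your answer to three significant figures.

(a) 6840 mg; (b) 144 mg/h

Vd = 8.9 L/kg × 64 kg = 569.6 L
LD = Vd · C_target = 569.6 × 12 = 6835 mg
Maintenance: replace elimination → rate = CL × Css = 12.00 × 12 = 144.0 mg/h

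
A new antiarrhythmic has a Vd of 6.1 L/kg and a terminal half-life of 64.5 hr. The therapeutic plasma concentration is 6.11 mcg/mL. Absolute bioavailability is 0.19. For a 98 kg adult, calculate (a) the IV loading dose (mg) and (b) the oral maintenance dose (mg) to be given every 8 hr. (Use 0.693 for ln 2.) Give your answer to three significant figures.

Vd = 6.1 L/kg × 98 kg = 597.8 L
LD = Vd × C = 597.8 × 6.11 = 3653 mg
CL = 0.693 × Vd / t½ = 0.693 × 597.8 / 64.5 = 6.423 L/h
D = CL × Css × τ / F = 6.423 × 6.11 × 8 / 0.19 = 1652 mg

(a) 3650 mg; (b) 1650 mg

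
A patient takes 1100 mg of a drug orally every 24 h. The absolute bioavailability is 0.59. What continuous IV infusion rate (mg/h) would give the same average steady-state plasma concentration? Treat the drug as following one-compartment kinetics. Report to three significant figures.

27.0 mg/h

Equivalent systemic input: infusion rate = F·D/τ.
Rate = 0.59 × 1100 / 24 = 27.04 mg/h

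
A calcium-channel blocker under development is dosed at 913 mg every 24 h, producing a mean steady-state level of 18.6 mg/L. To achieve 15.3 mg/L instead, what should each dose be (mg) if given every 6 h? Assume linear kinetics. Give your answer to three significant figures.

188 mg

For first-order elimination, Css ∝ F·D/(CL·τ); F and CL are unchanged, so Css ∝ D/τ.
D₂ = D₁ × (Css,target / Css,current) × (τ₂/τ₁) = 913 × (15.3/18.6) × (6/24) = 187.8 mg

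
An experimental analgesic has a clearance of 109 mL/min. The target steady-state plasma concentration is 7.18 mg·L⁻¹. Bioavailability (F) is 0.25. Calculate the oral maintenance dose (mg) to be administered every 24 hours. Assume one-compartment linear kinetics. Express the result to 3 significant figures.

4510 mg

CL = 109 mL/min = 109 × 0.06 = 6.540 L/h
D = CL × Css × τ / F = 6.540 × 7.18 × 24 / 0.25 = 4508 mg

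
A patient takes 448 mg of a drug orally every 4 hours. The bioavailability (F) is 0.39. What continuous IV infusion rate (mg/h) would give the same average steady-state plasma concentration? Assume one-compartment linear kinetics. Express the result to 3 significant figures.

43.7 mg/h

Equivalent systemic input: infusion rate = F·D/τ.
Rate = 0.39 × 448 / 4 = 43.68 mg/h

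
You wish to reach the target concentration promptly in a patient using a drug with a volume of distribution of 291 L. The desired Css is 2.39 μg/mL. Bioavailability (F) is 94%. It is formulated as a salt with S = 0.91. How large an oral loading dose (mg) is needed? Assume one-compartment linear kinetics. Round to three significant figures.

813 mg

The loading dose fills Vd to the target concentration.
LD = Vd × C / F / S = 291.0 × 2.390 / 0.94 / 0.91 = 813.1 mg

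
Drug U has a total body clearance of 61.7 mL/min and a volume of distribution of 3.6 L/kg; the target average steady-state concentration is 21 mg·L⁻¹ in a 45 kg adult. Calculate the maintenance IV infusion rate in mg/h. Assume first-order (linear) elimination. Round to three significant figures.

Convert clearance: 61.7 mL/min × 60 min/h ÷ 1000 mL/L = 3.702 L/h
Infusion rate = CL · Css = 3.702 L/h × 21 mg/L = 77.74 mg/h

77.7 mg/h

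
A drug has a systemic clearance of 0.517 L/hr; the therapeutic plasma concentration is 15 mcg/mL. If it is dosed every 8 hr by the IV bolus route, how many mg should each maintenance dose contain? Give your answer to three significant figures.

At steady state, dose per interval replaces the amount cleared in that interval: D/τ = CL·Css.
D = CL × Css × τ = 0.5170 × 15 × 8 = 62.04 mg

62.0 mg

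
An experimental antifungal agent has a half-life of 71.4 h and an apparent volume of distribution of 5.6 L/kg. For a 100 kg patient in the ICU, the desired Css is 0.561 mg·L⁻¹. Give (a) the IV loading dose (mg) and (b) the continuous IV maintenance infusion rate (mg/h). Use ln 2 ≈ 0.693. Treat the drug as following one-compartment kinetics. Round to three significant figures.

Vd = 5.6 L/kg × 100 kg = 560.0 L
LD = Vd × C = 560.0 × 0.561 = 314.2 mg
CL = 0.693 × Vd / t½ = 0.693 × 560.0 / 71.4 = 5.435 L/h
Infusion rate = CL × Css = 5.435 × 0.561 = 3.049 mg/h

(a) 314 mg; (b) 3.05 mg/h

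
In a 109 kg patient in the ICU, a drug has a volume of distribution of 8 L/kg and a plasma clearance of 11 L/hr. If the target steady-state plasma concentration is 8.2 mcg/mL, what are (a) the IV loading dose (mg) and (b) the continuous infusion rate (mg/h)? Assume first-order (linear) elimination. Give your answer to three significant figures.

(a) 7150 mg; (b) 90.2 mg/h

Vd = 8 L/kg × 109 kg = 872.0 L
Loading: fill Vd to C_target → 872.0 L × 8.2 mg/L = 7150 mg
Maintenance: replace elimination → rate = CL × Css = 11.00 × 8.2 = 90.20 mg/h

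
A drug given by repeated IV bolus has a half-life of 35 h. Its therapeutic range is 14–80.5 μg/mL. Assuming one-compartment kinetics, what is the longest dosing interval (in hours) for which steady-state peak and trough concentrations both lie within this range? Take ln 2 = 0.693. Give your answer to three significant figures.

88.3 h

k = 0.693 / t½ = 0.693 / 35 = 0.01980 h⁻¹
Between IV bolus doses, concentration decays as C = C₀·e^(−kτ), so C_peak/C_trough = e^(kτ).
τ_max = ln(C_peak/C_trough) / k = ln(80.5/14) / 0.01980 = 1.749 / 0.01980 = 88.33 h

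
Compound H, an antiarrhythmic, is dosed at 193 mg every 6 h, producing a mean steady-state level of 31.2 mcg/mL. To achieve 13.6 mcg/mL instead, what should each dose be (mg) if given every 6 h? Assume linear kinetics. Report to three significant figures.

84.1 mg

With linear kinetics, Css is proportional to dose rate (D/τ) at fixed clearance.
D₂ = D₁ × (Css,target / Css,current) = 193 × 13.6/31.2 = 84.13 mg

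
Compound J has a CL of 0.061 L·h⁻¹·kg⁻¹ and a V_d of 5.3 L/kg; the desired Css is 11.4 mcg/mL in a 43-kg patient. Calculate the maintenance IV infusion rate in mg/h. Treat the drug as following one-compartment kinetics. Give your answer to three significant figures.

29.9 mg/h

CL = 0.061 L·h⁻¹·kg⁻¹ × 43 kg = 2.623 L/h
Rate = CL × Css = 2.623 × 11.4 = 29.90 mg/h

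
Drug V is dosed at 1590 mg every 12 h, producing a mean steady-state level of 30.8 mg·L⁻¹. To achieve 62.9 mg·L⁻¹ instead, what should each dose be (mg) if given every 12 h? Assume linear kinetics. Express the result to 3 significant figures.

3250 mg

With linear kinetics, Css is proportional to dose rate (D/τ) at fixed clearance.
D₂ = D₁ × (Css,target / Css,current) = 1590 × 62.9/30.8 = 3247 mg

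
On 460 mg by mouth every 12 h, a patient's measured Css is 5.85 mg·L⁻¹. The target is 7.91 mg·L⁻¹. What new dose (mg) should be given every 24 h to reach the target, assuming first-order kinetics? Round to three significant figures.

With linear kinetics, Css is proportional to dose rate (D/τ) at fixed clearance.
D₂ = D₁ × (Css,target / Css,current) × (τ₂/τ₁) = 460 × (7.91/5.85) × (24/12) = 1244 mg

1240 mg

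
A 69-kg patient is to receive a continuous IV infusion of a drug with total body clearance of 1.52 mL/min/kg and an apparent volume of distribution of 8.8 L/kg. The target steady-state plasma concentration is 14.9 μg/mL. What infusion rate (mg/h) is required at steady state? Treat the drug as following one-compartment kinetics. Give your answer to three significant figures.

93.8 mg/h

CL = 1.52 mL/min/kg × 69 kg = 104.9 mL/min = 104.9 × 60/1000 = 6.294 L/h
Rate = CL × Css = 6.294 × 14.9 = 93.78 mg/h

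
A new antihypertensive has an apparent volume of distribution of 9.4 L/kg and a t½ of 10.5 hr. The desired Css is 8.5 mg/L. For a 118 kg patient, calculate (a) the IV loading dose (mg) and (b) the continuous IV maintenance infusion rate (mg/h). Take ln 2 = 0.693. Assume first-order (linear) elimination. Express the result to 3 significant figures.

(a) 9430 mg; (b) 622 mg/h

Vd(total) = 118 kg × 9.4 L/kg = 1109 L
LD = Vd × C = 1109 × 8.5 = 9427 mg
CL = 0.693 × Vd / t½ = 0.693 × 1109 / 10.5 = 73.19 L/h
Infusion rate = CL × Css = 73.19 × 8.5 = 622.1 mg/h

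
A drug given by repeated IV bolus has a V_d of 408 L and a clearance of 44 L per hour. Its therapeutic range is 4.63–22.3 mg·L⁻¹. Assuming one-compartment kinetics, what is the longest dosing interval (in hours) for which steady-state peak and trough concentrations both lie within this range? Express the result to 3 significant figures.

k = CL / Vd = 44.00 / 408.0 = 0.1078 h⁻¹
Between IV bolus doses, concentration decays as C = C₀·e^(−kτ), so C_peak/C_trough = e^(kτ).
τ_max = ln(C_peak/C_trough) / k = ln(22.3/4.63) / 0.1078 = 1.572 / 0.1078 = 14.58 h

14.6 h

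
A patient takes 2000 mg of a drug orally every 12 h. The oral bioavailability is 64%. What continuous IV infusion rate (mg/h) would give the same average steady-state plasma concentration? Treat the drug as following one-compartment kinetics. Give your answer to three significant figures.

Equivalent systemic input: infusion rate = F·D/τ.
Rate = 0.64 × 2000 / 12 = 106.7 mg/h

107 mg/h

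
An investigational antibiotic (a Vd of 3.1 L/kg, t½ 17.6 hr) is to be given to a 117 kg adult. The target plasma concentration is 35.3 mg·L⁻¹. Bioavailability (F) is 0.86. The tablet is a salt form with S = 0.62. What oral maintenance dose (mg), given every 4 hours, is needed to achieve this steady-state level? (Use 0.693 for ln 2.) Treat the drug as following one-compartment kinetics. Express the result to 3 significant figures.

3780 mg

Total Vd = 3.1 × 117 = 362.7 L
k = 0.693/17.6 = 0.03938 h⁻¹, so CL = k·Vd = 0.03938 × 362.7 = 14.28 L/h
D = CL × Css × τ / F / S = 14.28 × 35.3 × 4 / 0.86 / 0.62 = 3782 mg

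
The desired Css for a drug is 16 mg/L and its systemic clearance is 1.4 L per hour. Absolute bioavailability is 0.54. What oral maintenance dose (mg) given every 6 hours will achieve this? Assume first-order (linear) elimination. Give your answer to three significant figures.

249 mg

D = CL × Css × τ / F = 1.400 × 16 × 6 / 0.54 = 248.9 mg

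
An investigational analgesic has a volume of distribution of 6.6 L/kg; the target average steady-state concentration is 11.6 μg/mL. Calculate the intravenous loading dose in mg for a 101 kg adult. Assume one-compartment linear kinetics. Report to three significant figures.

Vd(total) = 101 kg × 6.6 L/kg = 666.6 L
The loading dose fills Vd to the target concentration.
LD = Vd × C = 666.6 × 11.60 = 7733 mg

7730 mg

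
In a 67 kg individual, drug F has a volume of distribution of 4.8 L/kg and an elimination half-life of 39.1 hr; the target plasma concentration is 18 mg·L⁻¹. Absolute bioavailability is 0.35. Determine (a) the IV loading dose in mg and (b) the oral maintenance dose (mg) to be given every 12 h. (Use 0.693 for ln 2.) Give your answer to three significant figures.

(a) 5790 mg; (b) 3520 mg

Total Vd = 4.8 × 67 = 321.6 L
LD = Vd × C = 321.6 × 18 = 5789 mg
CL = 0.693 × Vd / t½ = 0.693 × 321.6 / 39.1 = 5.700 L/h
D = CL × Css × τ / F = 5.700 × 18 × 12 / 0.35 = 3518 mg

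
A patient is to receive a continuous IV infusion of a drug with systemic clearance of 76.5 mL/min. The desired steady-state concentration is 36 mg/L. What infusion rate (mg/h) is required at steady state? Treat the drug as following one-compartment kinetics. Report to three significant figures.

165 mg/h

CL = 76.5 mL/min = 76.5 × 0.06 = 4.590 L/h
At steady state, infusion rate equals elimination rate: rate in = CL × Css.
R₀ = 4.590 × 36 = 165.2 mg/h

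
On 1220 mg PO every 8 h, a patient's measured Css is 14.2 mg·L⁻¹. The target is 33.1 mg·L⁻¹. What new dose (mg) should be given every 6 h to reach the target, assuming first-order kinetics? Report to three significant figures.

With linear kinetics, Css is proportional to dose rate (D/τ) at fixed clearance.
D₂ = D₁ × (Css,target / Css,current) × (τ₂/τ₁) = 1220 × (33.1/14.2) × (6/8) = 2133 mg

2130 mg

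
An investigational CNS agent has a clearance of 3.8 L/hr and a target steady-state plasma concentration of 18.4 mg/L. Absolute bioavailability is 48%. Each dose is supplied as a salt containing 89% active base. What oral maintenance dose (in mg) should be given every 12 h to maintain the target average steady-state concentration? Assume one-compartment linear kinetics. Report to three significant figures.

D = CL × Css × τ / F / S = 3.800 × 18.4 × 12 / 0.48 / 0.89 = 1964 mg

1960 mg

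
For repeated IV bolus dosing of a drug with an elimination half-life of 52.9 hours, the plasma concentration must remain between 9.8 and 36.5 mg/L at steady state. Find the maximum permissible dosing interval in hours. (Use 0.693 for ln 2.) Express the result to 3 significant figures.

k = 0.693 / t½ = 0.693 / 52.9 = 0.01310 h⁻¹
Between IV bolus doses, concentration decays as C = C₀·e^(−kτ), so C_peak/C_trough = e^(kτ).
τ_max = ln(C_peak/C_trough) / k = ln(36.5/9.8) / 0.01310 = 1.315 / 0.01310 = 100.4 h

100 h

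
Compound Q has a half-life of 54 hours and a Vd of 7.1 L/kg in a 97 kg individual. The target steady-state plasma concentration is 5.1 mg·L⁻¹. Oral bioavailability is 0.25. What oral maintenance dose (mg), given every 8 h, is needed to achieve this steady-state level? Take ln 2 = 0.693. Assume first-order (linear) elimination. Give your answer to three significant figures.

Total Vd = 7.1 × 97 = 688.7 L
CL = 0.693 × Vd / t½ = 0.693 × 688.7 / 54 = 8.838 L/h
D = CL × Css × τ / F = 8.838 × 5.1 × 8 / 0.25 = 1442 mg

1440 mg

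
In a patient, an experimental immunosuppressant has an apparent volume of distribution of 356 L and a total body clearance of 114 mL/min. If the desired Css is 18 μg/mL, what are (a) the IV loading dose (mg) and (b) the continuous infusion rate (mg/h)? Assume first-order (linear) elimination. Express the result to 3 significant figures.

Loading dose = Vd × C = 356.0 × 18 = 6408 mg
Convert clearance: 114 mL/min × 60 min/h ÷ 1000 mL/L = 6.840 L/h
Maintenance: replace elimination → rate = CL × Css = 6.840 × 18 = 123.1 mg/h

(a) 6410 mg; (b) 123 mg/h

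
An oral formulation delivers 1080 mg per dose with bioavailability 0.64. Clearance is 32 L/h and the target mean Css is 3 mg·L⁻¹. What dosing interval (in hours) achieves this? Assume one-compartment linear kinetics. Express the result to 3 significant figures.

7.20 h

F·D/τ = CL·Css → τ = F·D / (CL·Css).
τ = 0.64 × 1080 / (32 × 3) = 7.200 h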